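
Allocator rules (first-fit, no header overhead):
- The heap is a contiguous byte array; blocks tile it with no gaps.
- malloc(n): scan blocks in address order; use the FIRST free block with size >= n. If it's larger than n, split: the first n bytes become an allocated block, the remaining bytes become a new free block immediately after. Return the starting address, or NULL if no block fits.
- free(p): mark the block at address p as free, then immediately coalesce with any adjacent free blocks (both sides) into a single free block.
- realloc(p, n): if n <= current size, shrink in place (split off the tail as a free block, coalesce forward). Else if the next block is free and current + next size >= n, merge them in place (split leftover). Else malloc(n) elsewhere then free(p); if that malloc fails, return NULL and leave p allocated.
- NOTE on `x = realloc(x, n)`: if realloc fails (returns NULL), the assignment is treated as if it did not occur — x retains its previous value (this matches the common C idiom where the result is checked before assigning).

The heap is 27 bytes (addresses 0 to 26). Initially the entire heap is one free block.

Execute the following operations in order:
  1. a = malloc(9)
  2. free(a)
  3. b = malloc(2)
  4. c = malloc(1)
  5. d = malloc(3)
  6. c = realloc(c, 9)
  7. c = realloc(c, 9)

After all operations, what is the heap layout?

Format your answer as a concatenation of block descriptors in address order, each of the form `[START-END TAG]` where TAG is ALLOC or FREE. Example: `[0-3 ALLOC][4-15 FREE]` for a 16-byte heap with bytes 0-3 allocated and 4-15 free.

Op 1: a = malloc(9) -> a = 0; heap: [0-8 ALLOC][9-26 FREE]
Op 2: free(a) -> (freed a); heap: [0-26 FREE]
Op 3: b = malloc(2) -> b = 0; heap: [0-1 ALLOC][2-26 FREE]
Op 4: c = malloc(1) -> c = 2; heap: [0-1 ALLOC][2-2 ALLOC][3-26 FREE]
Op 5: d = malloc(3) -> d = 3; heap: [0-1 ALLOC][2-2 ALLOC][3-5 ALLOC][6-26 FREE]
Op 6: c = realloc(c, 9) -> c = 6; heap: [0-1 ALLOC][2-2 FREE][3-5 ALLOC][6-14 ALLOC][15-26 FREE]
Op 7: c = realloc(c, 9) -> c = 6; heap: [0-1 ALLOC][2-2 FREE][3-5 ALLOC][6-14 ALLOC][15-26 FREE]

Answer: [0-1 ALLOC][2-2 FREE][3-5 ALLOC][6-14 ALLOC][15-26 FREE]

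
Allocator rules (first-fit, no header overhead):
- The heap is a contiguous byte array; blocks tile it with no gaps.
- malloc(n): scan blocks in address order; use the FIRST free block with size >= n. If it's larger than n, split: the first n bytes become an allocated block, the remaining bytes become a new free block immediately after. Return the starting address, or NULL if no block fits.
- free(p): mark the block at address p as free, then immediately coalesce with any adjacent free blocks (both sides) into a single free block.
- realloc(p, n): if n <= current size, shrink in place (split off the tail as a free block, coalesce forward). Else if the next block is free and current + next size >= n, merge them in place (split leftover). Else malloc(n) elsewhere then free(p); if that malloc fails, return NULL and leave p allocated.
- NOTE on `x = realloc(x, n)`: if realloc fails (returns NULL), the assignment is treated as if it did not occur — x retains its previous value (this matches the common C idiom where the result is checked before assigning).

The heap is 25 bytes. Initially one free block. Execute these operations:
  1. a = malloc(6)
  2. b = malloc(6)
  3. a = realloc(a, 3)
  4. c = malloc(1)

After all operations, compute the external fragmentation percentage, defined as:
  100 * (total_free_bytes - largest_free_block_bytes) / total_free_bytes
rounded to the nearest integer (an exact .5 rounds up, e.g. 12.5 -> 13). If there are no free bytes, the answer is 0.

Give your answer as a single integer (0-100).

Op 1: a = malloc(6) -> a = 0; heap: [0-5 ALLOC][6-24 FREE]
Op 2: b = malloc(6) -> b = 6; heap: [0-5 ALLOC][6-11 ALLOC][12-24 FREE]
Op 3: a = realloc(a, 3) -> a = 0; heap: [0-2 ALLOC][3-5 FREE][6-11 ALLOC][12-24 FREE]
Op 4: c = malloc(1) -> c = 3; heap: [0-2 ALLOC][3-3 ALLOC][4-5 FREE][6-11 ALLOC][12-24 FREE]
Free blocks: [2 13] total_free=15 largest=13 -> 100*(15-13)/15 = 200/15 ≈ 13.333 -> rounds to 13

Answer: 13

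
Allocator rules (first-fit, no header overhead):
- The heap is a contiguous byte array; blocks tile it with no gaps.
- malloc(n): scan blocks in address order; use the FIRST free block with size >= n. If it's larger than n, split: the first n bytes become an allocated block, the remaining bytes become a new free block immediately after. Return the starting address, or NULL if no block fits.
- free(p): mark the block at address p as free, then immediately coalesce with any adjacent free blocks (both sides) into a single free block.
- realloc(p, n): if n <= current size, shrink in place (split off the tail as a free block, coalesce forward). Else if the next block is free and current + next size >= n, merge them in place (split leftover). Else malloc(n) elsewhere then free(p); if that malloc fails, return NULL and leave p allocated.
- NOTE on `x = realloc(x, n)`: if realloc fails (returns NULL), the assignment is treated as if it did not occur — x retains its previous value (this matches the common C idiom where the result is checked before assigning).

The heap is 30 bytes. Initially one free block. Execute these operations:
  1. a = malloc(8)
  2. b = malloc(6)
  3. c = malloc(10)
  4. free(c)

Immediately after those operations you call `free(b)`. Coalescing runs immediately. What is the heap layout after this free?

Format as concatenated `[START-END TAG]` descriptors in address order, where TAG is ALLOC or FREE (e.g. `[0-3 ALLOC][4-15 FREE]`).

Op 1: a = malloc(8) -> a = 0; heap: [0-7 ALLOC][8-29 FREE]
Op 2: b = malloc(6) -> b = 8; heap: [0-7 ALLOC][8-13 ALLOC][14-29 FREE]
Op 3: c = malloc(10) -> c = 14; heap: [0-7 ALLOC][8-13 ALLOC][14-23 ALLOC][24-29 FREE]
Op 4: free(c) -> (freed c); heap: [0-7 ALLOC][8-13 ALLOC][14-29 FREE]
free(b): b = 8 -> block [8-13 ALLOC]; mark free, coalesce with adjacent free neighbors -> [0-7 ALLOC][8-29 FREE]

Answer: [0-7 ALLOC][8-29 FREE]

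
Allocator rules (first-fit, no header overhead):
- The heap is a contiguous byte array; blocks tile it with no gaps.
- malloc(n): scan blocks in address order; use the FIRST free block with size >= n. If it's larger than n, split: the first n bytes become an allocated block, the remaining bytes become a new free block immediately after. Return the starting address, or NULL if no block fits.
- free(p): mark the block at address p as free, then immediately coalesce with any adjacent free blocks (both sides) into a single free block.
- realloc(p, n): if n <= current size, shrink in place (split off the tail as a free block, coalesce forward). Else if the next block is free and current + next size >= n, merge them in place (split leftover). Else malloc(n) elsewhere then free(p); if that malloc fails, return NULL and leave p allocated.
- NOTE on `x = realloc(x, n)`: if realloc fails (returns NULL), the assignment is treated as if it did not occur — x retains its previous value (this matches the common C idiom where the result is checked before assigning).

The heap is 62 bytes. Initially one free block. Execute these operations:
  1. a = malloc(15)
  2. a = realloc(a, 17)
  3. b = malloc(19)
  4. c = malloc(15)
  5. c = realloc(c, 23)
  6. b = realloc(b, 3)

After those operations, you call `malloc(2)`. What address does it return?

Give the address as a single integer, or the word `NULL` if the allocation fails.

Op 1: a = malloc(15) -> a = 0; heap: [0-14 ALLOC][15-61 FREE]
Op 2: a = realloc(a, 17) -> a = 0; heap: [0-16 ALLOC][17-61 FREE]
Op 3: b = malloc(19) -> b = 17; heap: [0-16 ALLOC][17-35 ALLOC][36-61 FREE]
Op 4: c = malloc(15) -> c = 36; heap: [0-16 ALLOC][17-35 ALLOC][36-50 ALLOC][51-61 FREE]
Op 5: c = realloc(c, 23) -> c = 36; heap: [0-16 ALLOC][17-35 ALLOC][36-58 ALLOC][59-61 FREE]
Op 6: b = realloc(b, 3) -> b = 17; heap: [0-16 ALLOC][17-19 ALLOC][20-35 FREE][36-58 ALLOC][59-61 FREE]
malloc(2): first-fit scan over [0-16 ALLOC][17-19 ALLOC][20-35 FREE][36-58 ALLOC][59-61 FREE] -> 20

Answer: 20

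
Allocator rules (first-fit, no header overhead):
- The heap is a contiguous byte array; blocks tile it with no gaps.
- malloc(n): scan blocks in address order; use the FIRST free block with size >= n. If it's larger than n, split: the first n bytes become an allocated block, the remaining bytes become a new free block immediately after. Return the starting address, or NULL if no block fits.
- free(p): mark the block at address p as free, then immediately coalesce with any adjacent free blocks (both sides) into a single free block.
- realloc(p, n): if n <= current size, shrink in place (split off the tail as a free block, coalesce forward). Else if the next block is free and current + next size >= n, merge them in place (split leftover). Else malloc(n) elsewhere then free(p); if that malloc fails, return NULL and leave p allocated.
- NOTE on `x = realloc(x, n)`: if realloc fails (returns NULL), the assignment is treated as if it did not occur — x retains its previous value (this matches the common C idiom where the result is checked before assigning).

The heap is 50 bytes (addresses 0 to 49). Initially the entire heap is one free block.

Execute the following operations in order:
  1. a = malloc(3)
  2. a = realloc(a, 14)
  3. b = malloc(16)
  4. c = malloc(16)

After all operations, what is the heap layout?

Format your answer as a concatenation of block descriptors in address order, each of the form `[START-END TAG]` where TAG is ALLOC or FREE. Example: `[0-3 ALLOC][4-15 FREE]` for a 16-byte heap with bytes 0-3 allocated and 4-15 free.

Answer: [0-13 ALLOC][14-29 ALLOC][30-45 ALLOC][46-49 FREE]

Derivation:
Op 1: a = malloc(3) -> a = 0; heap: [0-2 ALLOC][3-49 FREE]
Op 2: a = realloc(a, 14) -> a = 0; heap: [0-13 ALLOC][14-49 FREE]
Op 3: b = malloc(16) -> b = 14; heap: [0-13 ALLOC][14-29 ALLOC][30-49 FREE]
Op 4: c = malloc(16) -> c = 30; heap: [0-13 ALLOC][14-29 ALLOC][30-45 ALLOC][46-49 FREE]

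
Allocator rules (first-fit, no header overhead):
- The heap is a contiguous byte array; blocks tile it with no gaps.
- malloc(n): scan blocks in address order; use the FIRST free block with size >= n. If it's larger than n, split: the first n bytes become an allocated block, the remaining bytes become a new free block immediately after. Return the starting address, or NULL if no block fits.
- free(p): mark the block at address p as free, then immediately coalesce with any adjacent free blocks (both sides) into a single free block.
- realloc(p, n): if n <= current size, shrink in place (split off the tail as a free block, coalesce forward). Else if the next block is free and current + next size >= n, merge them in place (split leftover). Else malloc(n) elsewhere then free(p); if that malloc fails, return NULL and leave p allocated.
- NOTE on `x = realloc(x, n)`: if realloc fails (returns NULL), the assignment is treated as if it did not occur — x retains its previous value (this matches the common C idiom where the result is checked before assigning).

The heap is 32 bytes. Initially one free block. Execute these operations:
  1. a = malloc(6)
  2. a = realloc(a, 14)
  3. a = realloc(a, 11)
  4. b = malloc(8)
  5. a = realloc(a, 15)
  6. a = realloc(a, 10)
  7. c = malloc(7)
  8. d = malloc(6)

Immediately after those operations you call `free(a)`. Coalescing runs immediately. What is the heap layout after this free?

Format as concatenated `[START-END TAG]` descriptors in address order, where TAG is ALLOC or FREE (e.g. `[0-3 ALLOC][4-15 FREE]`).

Answer: [0-10 FREE][11-18 ALLOC][19-25 ALLOC][26-31 ALLOC]

Derivation:
Op 1: a = malloc(6) -> a = 0; heap: [0-5 ALLOC][6-31 FREE]
Op 2: a = realloc(a, 14) -> a = 0; heap: [0-13 ALLOC][14-31 FREE]
Op 3: a = realloc(a, 11) -> a = 0; heap: [0-10 ALLOC][11-31 FREE]
Op 4: b = malloc(8) -> b = 11; heap: [0-10 ALLOC][11-18 ALLOC][19-31 FREE]
Op 5: a = realloc(a, 15) -> NULL (a unchanged); heap: [0-10 ALLOC][11-18 ALLOC][19-31 FREE]
Op 6: a = realloc(a, 10) -> a = 0; heap: [0-9 ALLOC][10-10 FREE][11-18 ALLOC][19-31 FREE]
Op 7: c = malloc(7) -> c = 19; heap: [0-9 ALLOC][10-10 FREE][11-18 ALLOC][19-25 ALLOC][26-31 FREE]
Op 8: d = malloc(6) -> d = 26; heap: [0-9 ALLOC][10-10 FREE][11-18 ALLOC][19-25 ALLOC][26-31 ALLOC]
free(a): a = 0 -> block [0-9 ALLOC]; mark free, coalesce with adjacent free neighbors -> [0-10 FREE][11-18 ALLOC][19-25 ALLOC][26-31 ALLOC]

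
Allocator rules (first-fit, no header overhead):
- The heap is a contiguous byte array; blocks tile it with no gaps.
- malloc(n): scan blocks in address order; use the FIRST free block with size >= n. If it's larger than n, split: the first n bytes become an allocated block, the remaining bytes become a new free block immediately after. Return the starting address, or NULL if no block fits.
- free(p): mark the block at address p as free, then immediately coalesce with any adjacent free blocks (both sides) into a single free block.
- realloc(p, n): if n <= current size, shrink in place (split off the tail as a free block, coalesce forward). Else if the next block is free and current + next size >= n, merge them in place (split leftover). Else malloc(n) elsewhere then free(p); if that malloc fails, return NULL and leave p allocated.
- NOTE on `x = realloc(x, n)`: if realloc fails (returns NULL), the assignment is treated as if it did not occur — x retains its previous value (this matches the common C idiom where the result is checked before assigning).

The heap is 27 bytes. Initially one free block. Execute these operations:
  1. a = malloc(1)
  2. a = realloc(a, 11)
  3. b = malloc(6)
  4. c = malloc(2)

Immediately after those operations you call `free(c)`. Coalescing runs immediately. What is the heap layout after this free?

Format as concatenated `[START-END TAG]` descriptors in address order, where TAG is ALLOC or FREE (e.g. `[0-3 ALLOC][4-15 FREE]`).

Answer: [0-10 ALLOC][11-16 ALLOC][17-26 FREE]

Derivation:
Op 1: a = malloc(1) -> a = 0; heap: [0-0 ALLOC][1-26 FREE]
Op 2: a = realloc(a, 11) -> a = 0; heap: [0-10 ALLOC][11-26 FREE]
Op 3: b = malloc(6) -> b = 11; heap: [0-10 ALLOC][11-16 ALLOC][17-26 FREE]
Op 4: c = malloc(2) -> c = 17; heap: [0-10 ALLOC][11-16 ALLOC][17-18 ALLOC][19-26 FREE]
free(c): c = 17 -> block [17-18 ALLOC]; mark free, coalesce with adjacent free neighbors -> [0-10 ALLOC][11-16 ALLOC][17-26 FREE]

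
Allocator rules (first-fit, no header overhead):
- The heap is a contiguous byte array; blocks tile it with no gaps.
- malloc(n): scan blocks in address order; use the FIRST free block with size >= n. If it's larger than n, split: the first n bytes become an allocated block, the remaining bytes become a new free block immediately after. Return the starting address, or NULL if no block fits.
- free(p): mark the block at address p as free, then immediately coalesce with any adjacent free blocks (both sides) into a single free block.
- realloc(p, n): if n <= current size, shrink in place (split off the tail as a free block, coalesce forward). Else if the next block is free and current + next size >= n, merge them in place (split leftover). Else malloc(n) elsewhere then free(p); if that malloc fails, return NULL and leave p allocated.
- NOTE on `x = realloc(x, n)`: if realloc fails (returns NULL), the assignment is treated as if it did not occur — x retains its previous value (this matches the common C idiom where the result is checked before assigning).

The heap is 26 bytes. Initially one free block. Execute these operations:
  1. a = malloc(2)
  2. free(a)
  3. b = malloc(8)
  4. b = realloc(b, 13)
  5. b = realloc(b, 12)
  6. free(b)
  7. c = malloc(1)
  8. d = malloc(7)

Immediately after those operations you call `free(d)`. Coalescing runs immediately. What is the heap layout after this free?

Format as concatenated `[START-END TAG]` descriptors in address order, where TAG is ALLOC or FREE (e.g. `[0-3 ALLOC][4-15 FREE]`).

Answer: [0-0 ALLOC][1-25 FREE]

Derivation:
Op 1: a = malloc(2) -> a = 0; heap: [0-1 ALLOC][2-25 FREE]
Op 2: free(a) -> (freed a); heap: [0-25 FREE]
Op 3: b = malloc(8) -> b = 0; heap: [0-7 ALLOC][8-25 FREE]
Op 4: b = realloc(b, 13) -> b = 0; heap: [0-12 ALLOC][13-25 FREE]
Op 5: b = realloc(b, 12) -> b = 0; heap: [0-11 ALLOC][12-25 FREE]
Op 6: free(b) -> (freed b); heap: [0-25 FREE]
Op 7: c = malloc(1) -> c = 0; heap: [0-0 ALLOC][1-25 FREE]
Op 8: d = malloc(7) -> d = 1; heap: [0-0 ALLOC][1-7 ALLOC][8-25 FREE]
free(d): d = 1 -> block [1-7 ALLOC]; mark free, coalesce with adjacent free neighbors -> [0-0 ALLOC][1-25 FREE]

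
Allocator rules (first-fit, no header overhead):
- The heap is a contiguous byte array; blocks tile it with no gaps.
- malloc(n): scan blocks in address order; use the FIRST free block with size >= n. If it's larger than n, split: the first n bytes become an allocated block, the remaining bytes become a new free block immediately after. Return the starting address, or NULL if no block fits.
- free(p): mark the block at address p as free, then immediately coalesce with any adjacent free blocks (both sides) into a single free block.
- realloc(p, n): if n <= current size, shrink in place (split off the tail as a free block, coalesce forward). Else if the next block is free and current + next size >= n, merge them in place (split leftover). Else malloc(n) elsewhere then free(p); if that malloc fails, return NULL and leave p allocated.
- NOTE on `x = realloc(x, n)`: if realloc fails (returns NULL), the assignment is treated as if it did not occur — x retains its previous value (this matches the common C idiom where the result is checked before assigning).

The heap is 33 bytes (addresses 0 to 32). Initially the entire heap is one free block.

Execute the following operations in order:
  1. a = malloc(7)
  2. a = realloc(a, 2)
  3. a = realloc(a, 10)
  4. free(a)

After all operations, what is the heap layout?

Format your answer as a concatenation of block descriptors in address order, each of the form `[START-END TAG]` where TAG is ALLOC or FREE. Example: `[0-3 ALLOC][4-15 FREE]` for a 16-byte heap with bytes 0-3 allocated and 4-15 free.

Op 1: a = malloc(7) -> a = 0; heap: [0-6 ALLOC][7-32 FREE]
Op 2: a = realloc(a, 2) -> a = 0; heap: [0-1 ALLOC][2-32 FREE]
Op 3: a = realloc(a, 10) -> a = 0; heap: [0-9 ALLOC][10-32 FREE]
Op 4: free(a) -> (freed a); heap: [0-32 FREE]

Answer: [0-32 FREE]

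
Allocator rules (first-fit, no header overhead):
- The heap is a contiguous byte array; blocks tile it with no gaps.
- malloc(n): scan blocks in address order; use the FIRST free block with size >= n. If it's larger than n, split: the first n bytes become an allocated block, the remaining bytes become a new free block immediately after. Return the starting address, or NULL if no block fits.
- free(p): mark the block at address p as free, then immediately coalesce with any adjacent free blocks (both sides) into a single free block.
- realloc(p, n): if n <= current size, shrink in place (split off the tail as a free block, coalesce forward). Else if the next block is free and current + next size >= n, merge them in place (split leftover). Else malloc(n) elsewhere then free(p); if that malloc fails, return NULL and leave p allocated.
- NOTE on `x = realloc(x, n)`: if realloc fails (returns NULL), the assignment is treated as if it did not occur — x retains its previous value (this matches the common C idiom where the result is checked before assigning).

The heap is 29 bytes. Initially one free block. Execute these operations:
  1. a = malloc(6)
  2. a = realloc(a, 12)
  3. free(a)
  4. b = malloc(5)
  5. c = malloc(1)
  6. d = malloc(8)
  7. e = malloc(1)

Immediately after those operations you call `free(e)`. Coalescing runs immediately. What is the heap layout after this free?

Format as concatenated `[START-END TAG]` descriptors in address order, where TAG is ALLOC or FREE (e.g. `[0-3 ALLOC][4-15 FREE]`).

Op 1: a = malloc(6) -> a = 0; heap: [0-5 ALLOC][6-28 FREE]
Op 2: a = realloc(a, 12) -> a = 0; heap: [0-11 ALLOC][12-28 FREE]
Op 3: free(a) -> (freed a); heap: [0-28 FREE]
Op 4: b = malloc(5) -> b = 0; heap: [0-4 ALLOC][5-28 FREE]
Op 5: c = malloc(1) -> c = 5; heap: [0-4 ALLOC][5-5 ALLOC][6-28 FREE]
Op 6: d = malloc(8) -> d = 6; heap: [0-4 ALLOC][5-5 ALLOC][6-13 ALLOC][14-28 FREE]
Op 7: e = malloc(1) -> e = 14; heap: [0-4 ALLOC][5-5 ALLOC][6-13 ALLOC][14-14 ALLOC][15-28 FREE]
free(e): e = 14 -> block [14-14 ALLOC]; mark free, coalesce with adjacent free neighbors -> [0-4 ALLOC][5-5 ALLOC][6-13 ALLOC][14-28 FREE]

Answer: [0-4 ALLOC][5-5 ALLOC][6-13 ALLOC][14-28 FREE]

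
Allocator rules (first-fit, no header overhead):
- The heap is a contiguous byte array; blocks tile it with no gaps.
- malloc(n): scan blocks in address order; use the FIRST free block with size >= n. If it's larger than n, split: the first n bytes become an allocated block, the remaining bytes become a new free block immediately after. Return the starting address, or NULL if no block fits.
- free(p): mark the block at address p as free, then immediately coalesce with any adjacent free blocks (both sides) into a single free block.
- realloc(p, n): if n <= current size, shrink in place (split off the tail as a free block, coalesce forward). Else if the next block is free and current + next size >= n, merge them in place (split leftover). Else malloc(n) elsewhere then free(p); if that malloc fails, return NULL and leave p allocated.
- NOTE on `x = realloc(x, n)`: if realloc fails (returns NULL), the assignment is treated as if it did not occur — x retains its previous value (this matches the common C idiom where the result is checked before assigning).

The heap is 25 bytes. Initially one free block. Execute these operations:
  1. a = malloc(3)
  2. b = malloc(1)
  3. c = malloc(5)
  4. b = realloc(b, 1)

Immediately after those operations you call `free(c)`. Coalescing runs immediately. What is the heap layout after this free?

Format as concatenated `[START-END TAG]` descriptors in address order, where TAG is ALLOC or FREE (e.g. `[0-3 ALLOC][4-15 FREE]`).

Op 1: a = malloc(3) -> a = 0; heap: [0-2 ALLOC][3-24 FREE]
Op 2: b = malloc(1) -> b = 3; heap: [0-2 ALLOC][3-3 ALLOC][4-24 FREE]
Op 3: c = malloc(5) -> c = 4; heap: [0-2 ALLOC][3-3 ALLOC][4-8 ALLOC][9-24 FREE]
Op 4: b = realloc(b, 1) -> b = 3; heap: [0-2 ALLOC][3-3 ALLOC][4-8 ALLOC][9-24 FREE]
free(c): c = 4 -> block [4-8 ALLOC]; mark free, coalesce with adjacent free neighbors -> [0-2 ALLOC][3-3 ALLOC][4-24 FREE]

Answer: [0-2 ALLOC][3-3 ALLOC][4-24 FREE]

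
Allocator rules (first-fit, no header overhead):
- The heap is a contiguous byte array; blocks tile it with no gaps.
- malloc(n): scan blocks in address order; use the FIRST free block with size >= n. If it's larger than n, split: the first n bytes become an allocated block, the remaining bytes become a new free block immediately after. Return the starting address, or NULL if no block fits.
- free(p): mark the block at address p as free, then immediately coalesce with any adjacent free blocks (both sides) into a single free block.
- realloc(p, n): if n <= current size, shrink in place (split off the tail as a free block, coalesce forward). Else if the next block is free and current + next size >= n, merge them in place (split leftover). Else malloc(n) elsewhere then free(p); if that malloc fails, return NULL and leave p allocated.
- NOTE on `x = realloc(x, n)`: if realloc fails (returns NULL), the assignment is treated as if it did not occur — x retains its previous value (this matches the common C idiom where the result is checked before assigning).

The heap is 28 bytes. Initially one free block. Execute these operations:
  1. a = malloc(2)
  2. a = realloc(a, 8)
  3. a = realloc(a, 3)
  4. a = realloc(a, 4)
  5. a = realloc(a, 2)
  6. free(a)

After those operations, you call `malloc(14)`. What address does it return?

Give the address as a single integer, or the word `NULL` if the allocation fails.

Op 1: a = malloc(2) -> a = 0; heap: [0-1 ALLOC][2-27 FREE]
Op 2: a = realloc(a, 8) -> a = 0; heap: [0-7 ALLOC][8-27 FREE]
Op 3: a = realloc(a, 3) -> a = 0; heap: [0-2 ALLOC][3-27 FREE]
Op 4: a = realloc(a, 4) -> a = 0; heap: [0-3 ALLOC][4-27 FREE]
Op 5: a = realloc(a, 2) -> a = 0; heap: [0-1 ALLOC][2-27 FREE]
Op 6: free(a) -> (freed a); heap: [0-27 FREE]
malloc(14): first-fit scan over [0-27 FREE] -> 0

Answer: 0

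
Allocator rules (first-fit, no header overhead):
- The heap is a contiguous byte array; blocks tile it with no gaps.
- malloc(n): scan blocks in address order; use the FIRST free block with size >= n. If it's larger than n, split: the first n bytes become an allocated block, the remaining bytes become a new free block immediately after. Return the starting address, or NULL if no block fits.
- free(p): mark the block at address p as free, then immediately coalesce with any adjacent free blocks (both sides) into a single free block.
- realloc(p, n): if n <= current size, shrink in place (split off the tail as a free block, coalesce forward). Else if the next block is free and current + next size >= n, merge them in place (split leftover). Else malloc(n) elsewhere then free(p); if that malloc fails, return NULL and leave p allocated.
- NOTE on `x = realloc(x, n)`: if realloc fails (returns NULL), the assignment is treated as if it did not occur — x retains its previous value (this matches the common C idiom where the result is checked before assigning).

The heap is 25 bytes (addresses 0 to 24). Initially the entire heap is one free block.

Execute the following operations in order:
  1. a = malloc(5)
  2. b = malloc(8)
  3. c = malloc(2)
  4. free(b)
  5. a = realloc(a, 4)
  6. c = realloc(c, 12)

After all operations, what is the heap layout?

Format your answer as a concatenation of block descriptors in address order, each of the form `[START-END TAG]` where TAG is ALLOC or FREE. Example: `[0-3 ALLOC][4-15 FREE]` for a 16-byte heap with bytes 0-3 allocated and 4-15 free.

Answer: [0-3 ALLOC][4-12 FREE][13-24 ALLOC]

Derivation:
Op 1: a = malloc(5) -> a = 0; heap: [0-4 ALLOC][5-24 FREE]
Op 2: b = malloc(8) -> b = 5; heap: [0-4 ALLOC][5-12 ALLOC][13-24 FREE]
Op 3: c = malloc(2) -> c = 13; heap: [0-4 ALLOC][5-12 ALLOC][13-14 ALLOC][15-24 FREE]
Op 4: free(b) -> (freed b); heap: [0-4 ALLOC][5-12 FREE][13-14 ALLOC][15-24 FREE]
Op 5: a = realloc(a, 4) -> a = 0; heap: [0-3 ALLOC][4-12 FREE][13-14 ALLOC][15-24 FREE]
Op 6: c = realloc(c, 12) -> c = 13; heap: [0-3 ALLOC][4-12 FREE][13-24 ALLOC]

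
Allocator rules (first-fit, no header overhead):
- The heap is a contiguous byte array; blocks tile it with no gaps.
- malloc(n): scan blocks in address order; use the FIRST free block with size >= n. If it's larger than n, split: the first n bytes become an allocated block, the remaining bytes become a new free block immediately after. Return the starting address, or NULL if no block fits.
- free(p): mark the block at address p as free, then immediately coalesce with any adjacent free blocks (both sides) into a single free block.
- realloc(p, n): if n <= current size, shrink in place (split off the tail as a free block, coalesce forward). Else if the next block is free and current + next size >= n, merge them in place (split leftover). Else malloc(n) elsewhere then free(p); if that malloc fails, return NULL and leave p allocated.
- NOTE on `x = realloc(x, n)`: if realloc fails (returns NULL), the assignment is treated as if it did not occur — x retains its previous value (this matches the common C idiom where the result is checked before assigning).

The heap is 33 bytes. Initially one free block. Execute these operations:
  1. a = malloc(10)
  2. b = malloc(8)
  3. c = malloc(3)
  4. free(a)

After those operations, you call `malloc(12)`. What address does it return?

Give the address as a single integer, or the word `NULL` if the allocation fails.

Answer: 21

Derivation:
Op 1: a = malloc(10) -> a = 0; heap: [0-9 ALLOC][10-32 FREE]
Op 2: b = malloc(8) -> b = 10; heap: [0-9 ALLOC][10-17 ALLOC][18-32 FREE]
Op 3: c = malloc(3) -> c = 18; heap: [0-9 ALLOC][10-17 ALLOC][18-20 ALLOC][21-32 FREE]
Op 4: free(a) -> (freed a); heap: [0-9 FREE][10-17 ALLOC][18-20 ALLOC][21-32 FREE]
malloc(12): first-fit scan over [0-9 FREE][10-17 ALLOC][18-20 ALLOC][21-32 FREE] -> 21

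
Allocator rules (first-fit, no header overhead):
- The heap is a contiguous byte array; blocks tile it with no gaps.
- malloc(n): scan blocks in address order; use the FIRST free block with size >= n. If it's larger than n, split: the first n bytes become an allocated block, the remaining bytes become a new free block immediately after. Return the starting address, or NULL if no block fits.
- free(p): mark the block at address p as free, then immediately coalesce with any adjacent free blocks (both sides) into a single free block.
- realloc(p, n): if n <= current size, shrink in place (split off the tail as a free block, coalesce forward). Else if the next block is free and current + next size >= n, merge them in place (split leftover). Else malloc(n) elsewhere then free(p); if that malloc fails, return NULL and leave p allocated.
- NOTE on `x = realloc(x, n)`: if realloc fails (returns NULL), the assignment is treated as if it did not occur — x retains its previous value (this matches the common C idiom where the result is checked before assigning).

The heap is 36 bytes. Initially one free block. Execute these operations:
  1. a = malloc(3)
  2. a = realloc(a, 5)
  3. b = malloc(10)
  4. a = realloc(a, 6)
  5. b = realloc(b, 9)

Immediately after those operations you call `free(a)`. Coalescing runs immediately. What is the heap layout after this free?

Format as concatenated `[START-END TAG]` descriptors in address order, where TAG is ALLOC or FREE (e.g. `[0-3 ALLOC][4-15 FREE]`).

Op 1: a = malloc(3) -> a = 0; heap: [0-2 ALLOC][3-35 FREE]
Op 2: a = realloc(a, 5) -> a = 0; heap: [0-4 ALLOC][5-35 FREE]
Op 3: b = malloc(10) -> b = 5; heap: [0-4 ALLOC][5-14 ALLOC][15-35 FREE]
Op 4: a = realloc(a, 6) -> a = 15; heap: [0-4 FREE][5-14 ALLOC][15-20 ALLOC][21-35 FREE]
Op 5: b = realloc(b, 9) -> b = 5; heap: [0-4 FREE][5-13 ALLOC][14-14 FREE][15-20 ALLOC][21-35 FREE]
free(a): a = 15 -> block [15-20 ALLOC]; mark free, coalesce with adjacent free neighbors -> [0-4 FREE][5-13 ALLOC][14-35 FREE]

Answer: [0-4 FREE][5-13 ALLOC][14-35 FREE]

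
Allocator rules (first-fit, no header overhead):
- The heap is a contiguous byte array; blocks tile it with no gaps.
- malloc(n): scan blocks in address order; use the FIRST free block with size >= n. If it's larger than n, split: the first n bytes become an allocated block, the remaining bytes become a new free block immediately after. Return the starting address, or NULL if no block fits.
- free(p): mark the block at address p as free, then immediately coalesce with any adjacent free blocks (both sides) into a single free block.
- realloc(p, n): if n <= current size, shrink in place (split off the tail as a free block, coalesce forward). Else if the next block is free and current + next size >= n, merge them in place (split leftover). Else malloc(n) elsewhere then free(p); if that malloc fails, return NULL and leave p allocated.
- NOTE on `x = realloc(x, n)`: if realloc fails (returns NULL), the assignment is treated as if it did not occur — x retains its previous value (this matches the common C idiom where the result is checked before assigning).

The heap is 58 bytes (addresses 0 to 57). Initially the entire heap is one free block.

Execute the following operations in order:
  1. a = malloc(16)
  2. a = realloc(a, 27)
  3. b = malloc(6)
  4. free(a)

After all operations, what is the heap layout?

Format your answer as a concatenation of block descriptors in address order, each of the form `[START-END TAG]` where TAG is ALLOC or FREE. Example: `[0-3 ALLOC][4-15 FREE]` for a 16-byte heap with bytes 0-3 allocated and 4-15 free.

Op 1: a = malloc(16) -> a = 0; heap: [0-15 ALLOC][16-57 FREE]
Op 2: a = realloc(a, 27) -> a = 0; heap: [0-26 ALLOC][27-57 FREE]
Op 3: b = malloc(6) -> b = 27; heap: [0-26 ALLOC][27-32 ALLOC][33-57 FREE]
Op 4: free(a) -> (freed a); heap: [0-26 FREE][27-32 ALLOC][33-57 FREE]

Answer: [0-26 FREE][27-32 ALLOC][33-57 FREE]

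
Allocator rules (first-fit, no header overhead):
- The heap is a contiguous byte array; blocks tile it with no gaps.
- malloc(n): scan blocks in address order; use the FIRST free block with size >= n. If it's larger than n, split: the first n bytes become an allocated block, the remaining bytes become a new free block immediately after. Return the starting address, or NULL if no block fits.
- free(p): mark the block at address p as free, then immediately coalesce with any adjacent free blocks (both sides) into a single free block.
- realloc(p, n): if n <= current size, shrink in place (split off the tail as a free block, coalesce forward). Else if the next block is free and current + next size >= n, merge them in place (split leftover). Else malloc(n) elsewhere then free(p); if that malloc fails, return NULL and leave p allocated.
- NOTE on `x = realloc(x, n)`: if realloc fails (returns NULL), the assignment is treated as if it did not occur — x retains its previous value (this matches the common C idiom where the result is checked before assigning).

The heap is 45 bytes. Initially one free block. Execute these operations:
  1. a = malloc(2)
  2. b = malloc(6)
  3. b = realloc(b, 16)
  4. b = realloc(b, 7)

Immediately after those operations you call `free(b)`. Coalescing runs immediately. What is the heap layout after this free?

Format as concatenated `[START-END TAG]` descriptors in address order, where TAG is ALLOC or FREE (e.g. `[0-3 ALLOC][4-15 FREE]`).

Op 1: a = malloc(2) -> a = 0; heap: [0-1 ALLOC][2-44 FREE]
Op 2: b = malloc(6) -> b = 2; heap: [0-1 ALLOC][2-7 ALLOC][8-44 FREE]
Op 3: b = realloc(b, 16) -> b = 2; heap: [0-1 ALLOC][2-17 ALLOC][18-44 FREE]
Op 4: b = realloc(b, 7) -> b = 2; heap: [0-1 ALLOC][2-8 ALLOC][9-44 FREE]
free(b): b = 2 -> block [2-8 ALLOC]; mark free, coalesce with adjacent free neighbors -> [0-1 ALLOC][2-44 FREE]

Answer: [0-1 ALLOC][2-44 FREE]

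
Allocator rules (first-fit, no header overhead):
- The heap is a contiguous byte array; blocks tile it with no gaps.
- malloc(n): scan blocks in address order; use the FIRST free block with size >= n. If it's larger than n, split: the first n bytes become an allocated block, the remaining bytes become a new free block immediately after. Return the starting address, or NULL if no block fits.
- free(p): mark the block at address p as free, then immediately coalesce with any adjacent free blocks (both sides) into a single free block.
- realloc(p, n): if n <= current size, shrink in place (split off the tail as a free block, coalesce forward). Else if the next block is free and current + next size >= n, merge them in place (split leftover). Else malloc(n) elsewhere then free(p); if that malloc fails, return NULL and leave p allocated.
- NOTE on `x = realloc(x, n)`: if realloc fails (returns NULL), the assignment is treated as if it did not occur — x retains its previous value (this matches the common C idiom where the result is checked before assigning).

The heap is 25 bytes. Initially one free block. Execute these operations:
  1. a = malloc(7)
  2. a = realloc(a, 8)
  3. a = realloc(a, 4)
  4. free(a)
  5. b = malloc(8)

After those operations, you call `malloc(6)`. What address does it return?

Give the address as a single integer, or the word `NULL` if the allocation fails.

Answer: 8

Derivation:
Op 1: a = malloc(7) -> a = 0; heap: [0-6 ALLOC][7-24 FREE]
Op 2: a = realloc(a, 8) -> a = 0; heap: [0-7 ALLOC][8-24 FREE]
Op 3: a = realloc(a, 4) -> a = 0; heap: [0-3 ALLOC][4-24 FREE]
Op 4: free(a) -> (freed a); heap: [0-24 FREE]
Op 5: b = malloc(8) -> b = 0; heap: [0-7 ALLOC][8-24 FREE]
malloc(6): first-fit scan over [0-7 ALLOC][8-24 FREE] -> 8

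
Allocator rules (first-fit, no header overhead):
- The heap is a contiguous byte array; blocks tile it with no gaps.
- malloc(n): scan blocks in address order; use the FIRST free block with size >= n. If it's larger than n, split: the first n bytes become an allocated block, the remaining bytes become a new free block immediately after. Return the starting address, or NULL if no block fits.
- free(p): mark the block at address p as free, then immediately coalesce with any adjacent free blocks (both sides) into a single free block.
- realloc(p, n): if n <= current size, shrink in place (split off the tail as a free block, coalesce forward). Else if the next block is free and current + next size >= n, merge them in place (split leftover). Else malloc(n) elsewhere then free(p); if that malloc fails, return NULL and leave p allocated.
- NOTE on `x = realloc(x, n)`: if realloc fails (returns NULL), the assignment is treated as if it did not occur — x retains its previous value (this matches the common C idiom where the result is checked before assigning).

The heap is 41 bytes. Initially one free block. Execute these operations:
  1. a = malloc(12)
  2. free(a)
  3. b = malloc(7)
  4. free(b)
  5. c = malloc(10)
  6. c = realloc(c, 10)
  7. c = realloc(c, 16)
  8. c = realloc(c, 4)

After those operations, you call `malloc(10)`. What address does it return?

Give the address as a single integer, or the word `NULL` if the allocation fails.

Op 1: a = malloc(12) -> a = 0; heap: [0-11 ALLOC][12-40 FREE]
Op 2: free(a) -> (freed a); heap: [0-40 FREE]
Op 3: b = malloc(7) -> b = 0; heap: [0-6 ALLOC][7-40 FREE]
Op 4: free(b) -> (freed b); heap: [0-40 FREE]
Op 5: c = malloc(10) -> c = 0; heap: [0-9 ALLOC][10-40 FREE]
Op 6: c = realloc(c, 10) -> c = 0; heap: [0-9 ALLOC][10-40 FREE]
Op 7: c = realloc(c, 16) -> c = 0; heap: [0-15 ALLOC][16-40 FREE]
Op 8: c = realloc(c, 4) -> c = 0; heap: [0-3 ALLOC][4-40 FREE]
malloc(10): first-fit scan over [0-3 ALLOC][4-40 FREE] -> 4

Answer: 4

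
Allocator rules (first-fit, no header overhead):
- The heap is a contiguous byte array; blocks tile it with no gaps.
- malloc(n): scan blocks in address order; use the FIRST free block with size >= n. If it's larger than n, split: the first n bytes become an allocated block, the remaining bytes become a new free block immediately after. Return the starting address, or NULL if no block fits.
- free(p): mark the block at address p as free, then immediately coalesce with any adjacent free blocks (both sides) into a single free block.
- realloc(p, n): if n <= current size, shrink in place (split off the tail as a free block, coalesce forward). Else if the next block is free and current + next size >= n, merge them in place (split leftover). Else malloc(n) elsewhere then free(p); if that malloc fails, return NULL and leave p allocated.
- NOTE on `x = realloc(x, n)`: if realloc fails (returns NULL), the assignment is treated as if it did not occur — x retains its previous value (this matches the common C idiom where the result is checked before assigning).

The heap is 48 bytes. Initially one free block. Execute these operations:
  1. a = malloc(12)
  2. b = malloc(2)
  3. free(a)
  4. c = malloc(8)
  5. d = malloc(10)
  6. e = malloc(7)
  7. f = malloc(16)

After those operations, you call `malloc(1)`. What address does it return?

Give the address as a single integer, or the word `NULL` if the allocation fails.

Op 1: a = malloc(12) -> a = 0; heap: [0-11 ALLOC][12-47 FREE]
Op 2: b = malloc(2) -> b = 12; heap: [0-11 ALLOC][12-13 ALLOC][14-47 FREE]
Op 3: free(a) -> (freed a); heap: [0-11 FREE][12-13 ALLOC][14-47 FREE]
Op 4: c = malloc(8) -> c = 0; heap: [0-7 ALLOC][8-11 FREE][12-13 ALLOC][14-47 FREE]
Op 5: d = malloc(10) -> d = 14; heap: [0-7 ALLOC][8-11 FREE][12-13 ALLOC][14-23 ALLOC][24-47 FREE]
Op 6: e = malloc(7) -> e = 24; heap: [0-7 ALLOC][8-11 FREE][12-13 ALLOC][14-23 ALLOC][24-30 ALLOC][31-47 FREE]
Op 7: f = malloc(16) -> f = 31; heap: [0-7 ALLOC][8-11 FREE][12-13 ALLOC][14-23 ALLOC][24-30 ALLOC][31-46 ALLOC][47-47 FREE]
malloc(1): first-fit scan over [0-7 ALLOC][8-11 FREE][12-13 ALLOC][14-23 ALLOC][24-30 ALLOC][31-46 ALLOC][47-47 FREE] -> 8

Answer: 8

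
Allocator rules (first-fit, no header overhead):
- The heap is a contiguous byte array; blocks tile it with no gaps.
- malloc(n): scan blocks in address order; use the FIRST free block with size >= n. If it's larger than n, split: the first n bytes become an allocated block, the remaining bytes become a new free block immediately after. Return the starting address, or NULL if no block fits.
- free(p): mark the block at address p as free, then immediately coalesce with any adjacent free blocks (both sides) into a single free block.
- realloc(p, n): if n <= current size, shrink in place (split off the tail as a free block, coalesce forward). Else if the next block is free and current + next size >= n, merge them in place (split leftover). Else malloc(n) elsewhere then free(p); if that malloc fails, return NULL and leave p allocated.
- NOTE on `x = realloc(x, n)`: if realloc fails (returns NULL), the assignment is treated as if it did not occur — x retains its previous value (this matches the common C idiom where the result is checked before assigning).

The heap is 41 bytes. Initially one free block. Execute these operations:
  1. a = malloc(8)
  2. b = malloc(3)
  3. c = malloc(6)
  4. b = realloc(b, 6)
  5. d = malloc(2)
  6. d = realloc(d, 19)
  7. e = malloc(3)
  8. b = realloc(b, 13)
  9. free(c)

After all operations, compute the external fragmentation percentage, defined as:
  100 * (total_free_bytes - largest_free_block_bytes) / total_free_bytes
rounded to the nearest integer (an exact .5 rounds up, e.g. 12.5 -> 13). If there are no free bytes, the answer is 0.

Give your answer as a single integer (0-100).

Answer: 13

Derivation:
Op 1: a = malloc(8) -> a = 0; heap: [0-7 ALLOC][8-40 FREE]
Op 2: b = malloc(3) -> b = 8; heap: [0-7 ALLOC][8-10 ALLOC][11-40 FREE]
Op 3: c = malloc(6) -> c = 11; heap: [0-7 ALLOC][8-10 ALLOC][11-16 ALLOC][17-40 FREE]
Op 4: b = realloc(b, 6) -> b = 17; heap: [0-7 ALLOC][8-10 FREE][11-16 ALLOC][17-22 ALLOC][23-40 FREE]
Op 5: d = malloc(2) -> d = 8; heap: [0-7 ALLOC][8-9 ALLOC][10-10 FREE][11-16 ALLOC][17-22 ALLOC][23-40 FREE]
Op 6: d = realloc(d, 19) -> NULL (d unchanged); heap: [0-7 ALLOC][8-9 ALLOC][10-10 FREE][11-16 ALLOC][17-22 ALLOC][23-40 FREE]
Op 7: e = malloc(3) -> e = 23; heap: [0-7 ALLOC][8-9 ALLOC][10-10 FREE][11-16 ALLOC][17-22 ALLOC][23-25 ALLOC][26-40 FREE]
Op 8: b = realloc(b, 13) -> b = 26; heap: [0-7 ALLOC][8-9 ALLOC][10-10 FREE][11-16 ALLOC][17-22 FREE][23-25 ALLOC][26-38 ALLOC][39-40 FREE]
Op 9: free(c) -> (freed c); heap: [0-7 ALLOC][8-9 ALLOC][10-22 FREE][23-25 ALLOC][26-38 ALLOC][39-40 FREE]
Free blocks: [13 2] total_free=15 largest=13 -> 100*(15-13)/15 = 200/15 ≈ 13.333 -> rounds to 13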